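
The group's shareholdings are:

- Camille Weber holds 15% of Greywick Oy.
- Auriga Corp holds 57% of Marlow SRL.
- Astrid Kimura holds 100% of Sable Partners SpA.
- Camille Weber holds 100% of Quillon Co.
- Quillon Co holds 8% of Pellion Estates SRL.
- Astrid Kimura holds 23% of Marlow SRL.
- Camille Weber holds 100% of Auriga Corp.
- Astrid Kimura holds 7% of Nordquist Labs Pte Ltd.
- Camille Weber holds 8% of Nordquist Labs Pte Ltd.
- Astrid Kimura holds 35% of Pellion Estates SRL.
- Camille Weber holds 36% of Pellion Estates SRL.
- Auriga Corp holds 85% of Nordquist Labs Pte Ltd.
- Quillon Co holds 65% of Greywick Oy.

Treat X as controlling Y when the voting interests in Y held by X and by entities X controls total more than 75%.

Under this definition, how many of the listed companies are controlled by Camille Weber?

4

Camille holds 100% of Quillon, so Camille controls Quillon.
Camille holds 100% of Auriga, so Camille controls Auriga.
Camille and Auriga together hold 8% + 85% = 93% of Nordquist, so Camille controls Nordquist.
Camille and Quillon together hold 15% + 65% = 80% of Greywick, so Camille controls Greywick.
No other company's threshold is met.
Camille controls 4 companies.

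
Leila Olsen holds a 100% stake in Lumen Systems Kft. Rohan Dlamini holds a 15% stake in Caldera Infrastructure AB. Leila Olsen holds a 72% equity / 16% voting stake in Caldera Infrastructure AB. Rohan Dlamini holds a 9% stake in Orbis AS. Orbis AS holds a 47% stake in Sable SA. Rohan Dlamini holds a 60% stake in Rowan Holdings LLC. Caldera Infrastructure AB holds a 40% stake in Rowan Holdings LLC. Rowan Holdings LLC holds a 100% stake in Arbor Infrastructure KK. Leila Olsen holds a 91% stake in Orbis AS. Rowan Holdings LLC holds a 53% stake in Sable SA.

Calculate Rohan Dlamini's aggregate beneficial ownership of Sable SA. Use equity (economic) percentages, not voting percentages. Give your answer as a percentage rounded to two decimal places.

Rohan reaches Sable along 3 paths.
Via Orbis: 9% × 47% = 4.23%.
Via Rowan: 60% × 53% = 31.8%.
Via Caldera → Rowan: 15% × 40% × 53% = 3.18%.
Total: 4.23% + 31.8% + 3.18% = 39.21%.

39.21%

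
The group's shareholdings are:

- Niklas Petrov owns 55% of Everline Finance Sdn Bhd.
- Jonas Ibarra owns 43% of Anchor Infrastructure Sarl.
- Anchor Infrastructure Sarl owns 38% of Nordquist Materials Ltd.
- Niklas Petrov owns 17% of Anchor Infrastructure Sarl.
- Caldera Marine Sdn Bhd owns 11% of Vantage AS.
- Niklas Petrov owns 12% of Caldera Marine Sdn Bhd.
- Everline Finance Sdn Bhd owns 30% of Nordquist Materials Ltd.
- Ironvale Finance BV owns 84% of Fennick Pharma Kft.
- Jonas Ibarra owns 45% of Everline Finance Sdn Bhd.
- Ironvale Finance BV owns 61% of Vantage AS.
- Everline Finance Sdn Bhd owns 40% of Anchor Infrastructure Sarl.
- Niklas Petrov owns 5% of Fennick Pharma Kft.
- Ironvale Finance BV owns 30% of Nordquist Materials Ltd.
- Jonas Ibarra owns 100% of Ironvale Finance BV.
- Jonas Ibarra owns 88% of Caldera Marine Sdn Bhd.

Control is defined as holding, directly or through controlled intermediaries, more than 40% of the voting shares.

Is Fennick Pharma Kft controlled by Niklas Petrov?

Niklas holds 55% of Everline, so Niklas controls Everline.
Everline and Niklas together hold 40% + 17% = 57% of Anchor, so Niklas controls Anchor.
Everline and Anchor together hold 30% + 38% = 68% of Nordquist, so Niklas controls Nordquist.
In Fennick, Niklas's side holds only 5%, not > 40%.
So Niklas does not control Fennick.

No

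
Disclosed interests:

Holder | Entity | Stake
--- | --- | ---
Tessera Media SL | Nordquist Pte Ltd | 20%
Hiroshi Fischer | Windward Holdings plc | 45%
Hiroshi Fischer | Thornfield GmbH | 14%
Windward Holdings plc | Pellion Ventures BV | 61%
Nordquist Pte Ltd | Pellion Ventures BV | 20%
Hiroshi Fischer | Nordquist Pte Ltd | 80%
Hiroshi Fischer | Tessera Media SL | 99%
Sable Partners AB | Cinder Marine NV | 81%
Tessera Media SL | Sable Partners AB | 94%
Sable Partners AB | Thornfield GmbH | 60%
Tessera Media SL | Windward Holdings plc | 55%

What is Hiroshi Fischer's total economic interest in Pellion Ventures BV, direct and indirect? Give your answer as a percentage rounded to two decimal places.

Hiroshi reaches Pellion along 4 paths.
Via Windward: 45% × 61% = 27.45%.
Via Tessera → Windward: 99% × 55% × 61% = 33.2145%.
Via Tessera → Nordquist: 99% × 20% × 20% = 3.96%.
Via Nordquist: 80% × 20% = 16%.
Total: 27.45% + 33.2145% + 3.96% + 16% = 80.6245%.
Rounded: 80.62%.

80.62%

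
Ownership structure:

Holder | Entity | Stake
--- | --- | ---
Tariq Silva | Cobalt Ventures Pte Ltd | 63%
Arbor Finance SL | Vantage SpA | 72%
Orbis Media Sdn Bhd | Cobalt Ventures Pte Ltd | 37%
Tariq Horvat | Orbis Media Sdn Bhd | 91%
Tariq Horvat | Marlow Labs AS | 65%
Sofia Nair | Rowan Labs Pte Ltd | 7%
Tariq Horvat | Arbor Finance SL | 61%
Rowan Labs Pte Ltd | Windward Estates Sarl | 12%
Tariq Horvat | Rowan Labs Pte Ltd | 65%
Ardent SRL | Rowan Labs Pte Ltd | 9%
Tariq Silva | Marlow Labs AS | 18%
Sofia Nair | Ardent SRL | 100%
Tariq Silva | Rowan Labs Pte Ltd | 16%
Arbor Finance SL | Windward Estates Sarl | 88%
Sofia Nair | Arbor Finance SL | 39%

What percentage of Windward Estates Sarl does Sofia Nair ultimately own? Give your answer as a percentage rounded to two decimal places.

Sofia reaches Windward along 3 paths.
Via Arbor: 39% × 88% = 34.32%.
Via Ardent → Rowan: 100% × 9% × 12% = 1.08%.
Via Rowan: 7% × 12% = 0.84%.
Total: 34.32% + 1.08% + 0.84% = 36.24%.

36.24%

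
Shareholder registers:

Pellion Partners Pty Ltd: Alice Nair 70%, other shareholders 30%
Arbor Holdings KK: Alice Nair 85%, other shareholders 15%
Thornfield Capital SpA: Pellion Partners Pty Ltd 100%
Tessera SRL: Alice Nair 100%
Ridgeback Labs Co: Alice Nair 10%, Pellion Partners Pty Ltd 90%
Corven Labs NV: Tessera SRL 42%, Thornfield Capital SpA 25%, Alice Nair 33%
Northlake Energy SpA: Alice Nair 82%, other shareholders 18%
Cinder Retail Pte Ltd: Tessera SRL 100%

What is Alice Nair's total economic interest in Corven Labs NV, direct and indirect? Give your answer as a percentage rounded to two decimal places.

92.50%

Alice reaches Corven along 3 paths.
Via Tessera: 100% × 42% = 42%.
Via Pellion → Thornfield: 70% × 100% × 25% = 17.5%.
Direct stake: 33% = 33%.
Total: 42% + 17.5% + 33% = 92.5%.
Rounded: 92.50%.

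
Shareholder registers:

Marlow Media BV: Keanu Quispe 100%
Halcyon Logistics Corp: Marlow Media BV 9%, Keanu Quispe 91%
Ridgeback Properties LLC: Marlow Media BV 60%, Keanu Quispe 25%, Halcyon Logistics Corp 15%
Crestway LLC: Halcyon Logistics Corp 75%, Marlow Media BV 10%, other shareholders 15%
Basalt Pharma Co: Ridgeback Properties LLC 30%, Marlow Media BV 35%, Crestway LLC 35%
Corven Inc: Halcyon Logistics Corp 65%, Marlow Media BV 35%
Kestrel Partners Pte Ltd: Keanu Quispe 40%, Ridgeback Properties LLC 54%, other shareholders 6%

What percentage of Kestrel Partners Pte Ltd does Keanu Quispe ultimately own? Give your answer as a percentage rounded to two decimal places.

Keanu reaches Kestrel along 5 paths.
Direct stake: 40% = 40%.
Via Marlow → Ridgeback: 100% × 60% × 54% = 32.4%.
Via Ridgeback: 25% × 54% = 13.5%.
Via Marlow → Halcyon → Ridgeback: 100% × 9% × 15% × 54% = 0.729%.
Via Halcyon → Ridgeback: 91% × 15% × 54% = 7.371%.
Total: 40% + 32.4% + 13.5% + 0.729% + 7.371% = 94%.
Rounded: 94.00%.

94.00%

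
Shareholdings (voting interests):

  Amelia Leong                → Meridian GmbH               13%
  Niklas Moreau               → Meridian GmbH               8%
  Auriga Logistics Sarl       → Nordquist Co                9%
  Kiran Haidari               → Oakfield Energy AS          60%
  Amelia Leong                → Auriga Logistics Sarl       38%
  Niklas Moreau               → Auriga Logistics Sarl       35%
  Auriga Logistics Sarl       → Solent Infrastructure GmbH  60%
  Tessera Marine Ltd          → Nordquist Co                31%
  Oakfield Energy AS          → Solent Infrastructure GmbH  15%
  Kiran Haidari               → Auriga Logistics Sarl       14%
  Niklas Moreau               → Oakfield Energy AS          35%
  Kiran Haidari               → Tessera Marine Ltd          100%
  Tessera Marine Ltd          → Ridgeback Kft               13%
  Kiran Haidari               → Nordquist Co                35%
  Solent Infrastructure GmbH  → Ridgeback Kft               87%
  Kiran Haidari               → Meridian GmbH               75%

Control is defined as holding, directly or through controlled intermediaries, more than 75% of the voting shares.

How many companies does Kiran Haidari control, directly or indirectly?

Kiran holds 100% of Tessera, so Kiran controls Tessera.
No other company's threshold is met.
Kiran controls 1 company.

1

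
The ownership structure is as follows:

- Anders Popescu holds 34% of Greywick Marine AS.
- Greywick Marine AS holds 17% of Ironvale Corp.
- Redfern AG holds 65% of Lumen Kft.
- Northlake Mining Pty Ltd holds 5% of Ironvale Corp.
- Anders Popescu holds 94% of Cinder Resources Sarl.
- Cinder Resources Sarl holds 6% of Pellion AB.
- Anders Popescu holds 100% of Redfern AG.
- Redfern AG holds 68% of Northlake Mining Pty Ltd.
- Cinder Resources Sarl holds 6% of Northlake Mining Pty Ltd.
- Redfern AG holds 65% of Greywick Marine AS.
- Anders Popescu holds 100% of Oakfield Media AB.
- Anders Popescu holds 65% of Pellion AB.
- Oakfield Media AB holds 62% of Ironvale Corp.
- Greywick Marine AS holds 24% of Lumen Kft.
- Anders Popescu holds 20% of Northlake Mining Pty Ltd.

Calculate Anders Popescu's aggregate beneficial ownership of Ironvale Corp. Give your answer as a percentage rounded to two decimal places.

Anders reaches Ironvale along 6 paths.
Via Greywick: 34% × 17% = 5.78%.
Via Redfern → Greywick: 100% × 65% × 17% = 11.05%.
Via Redfern → Northlake: 100% × 68% × 5% = 3.4%.
Via Northlake: 20% × 5% = 1%.
Via Cinder → Northlake: 94% × 6% × 5% = 0.282%.
Via Oakfield: 100% × 62% = 62%.
Total: 5.78% + 11.05% + 3.4% + 1% + 0.282% + 62% = 83.512%.
Rounded: 83.51%.

83.51%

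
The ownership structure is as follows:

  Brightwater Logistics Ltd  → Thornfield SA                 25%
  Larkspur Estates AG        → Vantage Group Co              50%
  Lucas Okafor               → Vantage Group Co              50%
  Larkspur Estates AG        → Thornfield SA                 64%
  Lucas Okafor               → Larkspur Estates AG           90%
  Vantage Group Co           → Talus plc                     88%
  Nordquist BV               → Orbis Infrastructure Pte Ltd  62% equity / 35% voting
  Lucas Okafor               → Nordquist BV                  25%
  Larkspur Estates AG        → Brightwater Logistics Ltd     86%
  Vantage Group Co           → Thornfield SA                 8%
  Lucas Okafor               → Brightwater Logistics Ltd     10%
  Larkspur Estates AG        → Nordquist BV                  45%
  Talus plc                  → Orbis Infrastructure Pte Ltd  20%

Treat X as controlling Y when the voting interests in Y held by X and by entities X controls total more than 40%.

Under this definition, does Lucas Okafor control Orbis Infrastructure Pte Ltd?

Lucas holds 90% of Larkspur, so Lucas controls Larkspur.
Larkspur and Lucas together hold 45% + 25% = 70% of Nordquist, so Lucas controls Nordquist.
Larkspur and Lucas together hold 50% + 50% = 100% of Vantage, so Lucas controls Vantage.
Vantage holds 88% of Talus, so Lucas controls Talus.
Nordquist and Talus together hold 35% + 20% = 55% of Orbis, so Lucas controls Orbis.

Yes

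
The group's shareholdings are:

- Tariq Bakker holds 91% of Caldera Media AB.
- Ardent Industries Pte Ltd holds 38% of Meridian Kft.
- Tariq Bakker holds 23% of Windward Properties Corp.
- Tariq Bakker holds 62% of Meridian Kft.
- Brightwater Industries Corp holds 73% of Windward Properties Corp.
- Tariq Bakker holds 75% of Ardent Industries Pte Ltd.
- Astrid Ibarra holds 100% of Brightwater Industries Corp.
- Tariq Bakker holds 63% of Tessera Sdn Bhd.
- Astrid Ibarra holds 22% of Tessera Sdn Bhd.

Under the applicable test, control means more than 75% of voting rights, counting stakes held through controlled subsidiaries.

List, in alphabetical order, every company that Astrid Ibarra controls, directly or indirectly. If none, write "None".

Astrid holds 100% of Brightwater, so Astrid controls Brightwater.
No other company's threshold is met.

Brightwater Industries Corp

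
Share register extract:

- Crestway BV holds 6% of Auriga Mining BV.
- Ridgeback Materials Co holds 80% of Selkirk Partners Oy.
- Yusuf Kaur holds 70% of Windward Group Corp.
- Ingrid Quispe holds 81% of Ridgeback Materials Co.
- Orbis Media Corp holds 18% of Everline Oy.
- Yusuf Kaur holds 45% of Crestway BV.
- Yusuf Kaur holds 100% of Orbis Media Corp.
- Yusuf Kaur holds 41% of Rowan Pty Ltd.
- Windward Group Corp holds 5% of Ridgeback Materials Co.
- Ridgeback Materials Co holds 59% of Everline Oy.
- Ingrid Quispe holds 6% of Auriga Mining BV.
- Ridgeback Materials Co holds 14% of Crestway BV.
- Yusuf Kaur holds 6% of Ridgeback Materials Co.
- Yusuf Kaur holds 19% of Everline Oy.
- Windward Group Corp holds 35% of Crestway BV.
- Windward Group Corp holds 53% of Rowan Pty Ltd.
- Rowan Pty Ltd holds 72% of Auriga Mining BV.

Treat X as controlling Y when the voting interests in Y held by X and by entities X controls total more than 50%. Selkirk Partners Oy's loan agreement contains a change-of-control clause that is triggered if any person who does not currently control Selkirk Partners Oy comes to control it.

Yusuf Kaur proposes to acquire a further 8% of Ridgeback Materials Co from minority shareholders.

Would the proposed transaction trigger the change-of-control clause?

The purchase changes only Yusuf's holdings, so Yusuf is the only person who could newly come to control Selkirk.
Yusuf holds 70% of Windward, so Yusuf controls Windward.
Yusuf holds 100% of Orbis, so Yusuf controls Orbis.
Windward and Yusuf together hold 53% + 41% = 94% of Rowan, so Yusuf controls Rowan.
Yusuf and Windward together hold 45% + 35% = 80% of Crestway, so Yusuf controls Crestway.
Crestway and Rowan together hold 6% + 72% = 78% of Auriga, so Yusuf controls Auriga.
Neither Yusuf nor any entity Yusuf controls holds any voting interest in Selkirk.
So before the transaction, Yusuf does not control Selkirk.
After the purchase, Yusuf's direct stake in Ridgeback rises to 6% + 8% = 14%.
Yusuf's side now holds 5% + 14% = 19% of Ridgeback, not > 50%, so Yusuf still does not control Ridgeback.
After the transaction, neither Yusuf nor any entity Yusuf controls holds a voting interest in Selkirk, so Yusuf still does not control it.
No new person acquires control, so the clause is not triggered.

No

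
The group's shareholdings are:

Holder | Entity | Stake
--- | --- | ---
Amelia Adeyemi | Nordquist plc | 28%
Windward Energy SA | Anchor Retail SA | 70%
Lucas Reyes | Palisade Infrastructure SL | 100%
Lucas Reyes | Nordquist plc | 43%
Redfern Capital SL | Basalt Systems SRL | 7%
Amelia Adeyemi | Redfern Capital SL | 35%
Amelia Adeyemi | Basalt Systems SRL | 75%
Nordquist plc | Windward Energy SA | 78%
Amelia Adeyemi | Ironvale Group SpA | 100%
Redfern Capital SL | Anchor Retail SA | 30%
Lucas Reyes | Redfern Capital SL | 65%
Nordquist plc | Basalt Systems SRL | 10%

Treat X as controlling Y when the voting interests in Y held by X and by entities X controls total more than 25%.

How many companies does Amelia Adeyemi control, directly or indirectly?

6

Amelia holds 35% of Redfern, so Amelia controls Redfern.
Amelia holds 28% of Nordquist, so Amelia controls Nordquist.
Nordquist holds 78% of Windward, so Amelia controls Windward.
Amelia holds 100% of Ironvale, so Amelia controls Ironvale.
Redfern and Windward together hold 30% + 70% = 100% of Anchor, so Amelia controls Anchor.
Nordquist and Redfern and Amelia together hold 10% + 7% + 75% = 92% of Basalt, so Amelia controls Basalt.
No other company's threshold is met.
Amelia controls 6 companies.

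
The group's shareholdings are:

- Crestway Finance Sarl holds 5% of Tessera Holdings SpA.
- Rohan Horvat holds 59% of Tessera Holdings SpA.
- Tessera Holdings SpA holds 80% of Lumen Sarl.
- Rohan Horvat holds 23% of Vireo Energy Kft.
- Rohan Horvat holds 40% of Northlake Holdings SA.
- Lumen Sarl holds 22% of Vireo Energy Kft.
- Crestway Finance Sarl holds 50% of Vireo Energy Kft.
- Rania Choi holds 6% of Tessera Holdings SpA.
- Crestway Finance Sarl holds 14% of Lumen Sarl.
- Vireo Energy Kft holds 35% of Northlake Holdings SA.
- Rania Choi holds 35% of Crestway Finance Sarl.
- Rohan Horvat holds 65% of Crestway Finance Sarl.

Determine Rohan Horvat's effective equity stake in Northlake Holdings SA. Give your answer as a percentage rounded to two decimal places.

63.96%

Rohan reaches Northlake along 6 paths.
Direct stake: 40% = 40%.
Via Vireo: 23% × 35% = 8.05%.
Via Crestway → Vireo: 65% × 50% × 35% = 11.375%.
Via Crestway → Lumen → Vireo: 65% × 14% × 22% × 35% = 0.7007%.
Via Crestway → Tessera → Lumen → Vireo: 65% × 5% × 80% × 22% × 35% = 0.2002%.
Via Tessera → Lumen → Vireo: 59% × 80% × 22% × 35% = 3.6344%.
Total: 40% + 8.05% + 11.375% + 0.7007% + 0.2002% + 3.6344% = 63.9603%.
Rounded: 63.96%.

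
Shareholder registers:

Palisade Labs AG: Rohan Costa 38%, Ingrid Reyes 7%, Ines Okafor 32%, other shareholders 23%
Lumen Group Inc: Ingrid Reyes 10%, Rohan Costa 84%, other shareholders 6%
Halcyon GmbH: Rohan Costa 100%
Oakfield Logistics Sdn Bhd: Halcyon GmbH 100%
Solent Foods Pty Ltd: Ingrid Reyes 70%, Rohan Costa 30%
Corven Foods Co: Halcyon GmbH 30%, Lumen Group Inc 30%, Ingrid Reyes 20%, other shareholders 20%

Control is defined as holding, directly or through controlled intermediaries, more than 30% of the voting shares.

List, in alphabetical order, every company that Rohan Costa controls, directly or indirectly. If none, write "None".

Rohan holds 38% of Palisade, so Rohan controls Palisade.
Rohan holds 84% of Lumen, so Rohan controls Lumen.
Rohan holds 100% of Halcyon, so Rohan controls Halcyon.
Halcyon holds 100% of Oakfield, so Rohan controls Oakfield.
Halcyon and Lumen together hold 30% + 30% = 60% of Corven, so Rohan controls Corven.
No other company's threshold is met.

Corven Foods Co, Halcyon GmbH, Lumen Group Inc, Oakfield Logistics Sdn Bhd, Palisade Labs AG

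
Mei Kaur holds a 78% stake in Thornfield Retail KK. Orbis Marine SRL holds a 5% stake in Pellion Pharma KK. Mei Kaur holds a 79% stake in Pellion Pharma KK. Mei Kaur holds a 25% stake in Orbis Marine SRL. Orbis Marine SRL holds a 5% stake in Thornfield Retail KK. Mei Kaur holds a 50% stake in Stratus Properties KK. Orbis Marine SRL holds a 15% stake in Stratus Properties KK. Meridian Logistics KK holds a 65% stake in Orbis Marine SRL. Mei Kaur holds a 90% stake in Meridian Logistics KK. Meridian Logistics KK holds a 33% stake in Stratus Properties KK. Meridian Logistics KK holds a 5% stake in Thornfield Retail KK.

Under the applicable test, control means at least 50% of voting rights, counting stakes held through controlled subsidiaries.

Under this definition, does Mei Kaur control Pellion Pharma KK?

Yes

Mei holds 90% of Meridian, so Mei controls Meridian.
Meridian and Mei together hold 65% + 25% = 90% of Orbis, so Mei controls Orbis.
Orbis and Mei together hold 5% + 79% = 84% of Pellion, so Mei controls Pellion.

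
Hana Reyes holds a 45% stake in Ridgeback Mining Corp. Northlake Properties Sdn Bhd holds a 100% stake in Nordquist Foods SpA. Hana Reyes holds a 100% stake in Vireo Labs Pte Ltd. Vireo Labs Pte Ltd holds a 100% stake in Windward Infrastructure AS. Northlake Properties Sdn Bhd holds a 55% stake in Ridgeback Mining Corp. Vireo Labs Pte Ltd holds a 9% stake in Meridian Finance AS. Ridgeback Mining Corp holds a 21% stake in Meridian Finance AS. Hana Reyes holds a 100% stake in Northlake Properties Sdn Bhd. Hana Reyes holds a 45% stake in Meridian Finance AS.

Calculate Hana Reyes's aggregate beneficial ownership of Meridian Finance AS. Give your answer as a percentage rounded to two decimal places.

75.00%

Hana reaches Meridian along 4 paths.
Via Vireo: 100% × 9% = 9%.
Direct stake: 45% = 45%.
Via Northlake → Ridgeback: 100% × 55% × 21% = 11.55%.
Via Ridgeback: 45% × 21% = 9.45%.
Total: 9% + 45% + 11.55% + 9.45% = 75%.
Rounded: 75.00%.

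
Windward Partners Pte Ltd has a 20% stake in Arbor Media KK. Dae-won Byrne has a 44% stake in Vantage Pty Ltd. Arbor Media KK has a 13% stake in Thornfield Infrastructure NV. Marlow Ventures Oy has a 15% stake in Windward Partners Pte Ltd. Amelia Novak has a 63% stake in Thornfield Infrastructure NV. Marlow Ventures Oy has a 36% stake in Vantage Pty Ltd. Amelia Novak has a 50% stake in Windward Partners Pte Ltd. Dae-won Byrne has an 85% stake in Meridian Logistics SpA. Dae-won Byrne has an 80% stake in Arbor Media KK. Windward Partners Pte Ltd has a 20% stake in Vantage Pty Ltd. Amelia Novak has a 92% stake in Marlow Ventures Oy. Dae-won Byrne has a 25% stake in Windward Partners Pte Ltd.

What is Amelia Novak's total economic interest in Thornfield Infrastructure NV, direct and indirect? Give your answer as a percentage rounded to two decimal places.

Amelia reaches Thornfield along 3 paths.
Direct stake: 63% = 63%.
Via Marlow → Windward → Arbor: 92% × 15% × 20% × 13% = 0.3588%.
Via Windward → Arbor: 50% × 20% × 13% = 1.3%.
Total: 63% + 0.3588% + 1.3% = 64.6588%.
Rounded: 64.66%.

64.66%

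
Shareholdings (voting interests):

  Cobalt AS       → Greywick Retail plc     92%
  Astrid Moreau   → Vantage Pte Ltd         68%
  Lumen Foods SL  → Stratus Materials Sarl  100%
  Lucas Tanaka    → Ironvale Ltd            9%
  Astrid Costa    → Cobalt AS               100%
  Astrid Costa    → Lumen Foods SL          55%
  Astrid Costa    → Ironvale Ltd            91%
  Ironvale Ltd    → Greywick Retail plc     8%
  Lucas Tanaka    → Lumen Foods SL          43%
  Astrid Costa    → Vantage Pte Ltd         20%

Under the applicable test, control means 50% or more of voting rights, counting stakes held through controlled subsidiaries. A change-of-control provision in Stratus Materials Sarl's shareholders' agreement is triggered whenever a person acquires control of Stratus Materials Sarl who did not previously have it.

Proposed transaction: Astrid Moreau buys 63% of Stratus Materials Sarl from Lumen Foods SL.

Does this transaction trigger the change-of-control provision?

Yes

The purchase adds only to Astrid Moreau's holdings (Lumen's stake shrinks), so Astrid Moreau is the only person who could newly come to control Stratus.
Astrid Moreau holds 68% of Vantage, so Astrid Moreau controls Vantage.
Neither Astrid Moreau nor any entity Astrid Moreau controls holds any voting interest in Stratus.
So before the transaction, Astrid Moreau does not control Stratus.
After the purchase, Astrid Moreau holds 63% of Stratus directly, and Lumen's stake falls to 37%.
Astrid Moreau holds 63% of Stratus, so Astrid Moreau controls Stratus.
Astrid Moreau did not control Stratus before and does after, so the clause is triggered.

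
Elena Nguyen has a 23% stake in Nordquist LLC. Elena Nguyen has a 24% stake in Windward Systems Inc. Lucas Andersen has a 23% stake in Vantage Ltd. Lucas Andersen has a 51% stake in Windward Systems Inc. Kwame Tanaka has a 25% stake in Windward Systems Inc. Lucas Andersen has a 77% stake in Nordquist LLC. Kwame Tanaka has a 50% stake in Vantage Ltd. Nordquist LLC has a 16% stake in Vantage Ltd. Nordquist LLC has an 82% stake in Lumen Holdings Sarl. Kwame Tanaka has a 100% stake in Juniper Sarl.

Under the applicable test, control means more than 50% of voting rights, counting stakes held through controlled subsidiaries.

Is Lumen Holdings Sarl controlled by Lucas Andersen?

Lucas holds 77% of Nordquist, so Lucas controls Nordquist.
Nordquist holds 82% of Lumen, so Lucas controls Lumen.

Yes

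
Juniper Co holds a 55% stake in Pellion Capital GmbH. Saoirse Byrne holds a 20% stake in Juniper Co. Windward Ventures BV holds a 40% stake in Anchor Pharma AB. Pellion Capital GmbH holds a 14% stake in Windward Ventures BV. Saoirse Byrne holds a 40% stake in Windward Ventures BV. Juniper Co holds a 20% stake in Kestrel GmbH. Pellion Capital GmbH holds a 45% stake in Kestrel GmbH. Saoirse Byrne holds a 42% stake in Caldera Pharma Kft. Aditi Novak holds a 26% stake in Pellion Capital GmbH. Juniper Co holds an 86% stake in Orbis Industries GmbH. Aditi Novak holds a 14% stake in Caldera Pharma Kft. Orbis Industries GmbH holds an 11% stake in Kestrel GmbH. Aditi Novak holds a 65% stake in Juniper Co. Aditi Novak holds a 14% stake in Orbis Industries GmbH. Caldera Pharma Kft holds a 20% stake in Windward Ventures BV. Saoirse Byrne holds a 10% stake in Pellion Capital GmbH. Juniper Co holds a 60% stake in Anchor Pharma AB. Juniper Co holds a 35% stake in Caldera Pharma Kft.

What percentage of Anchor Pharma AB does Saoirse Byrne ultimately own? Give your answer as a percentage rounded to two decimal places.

Saoirse reaches Anchor along 6 paths.
Via Juniper: 20% × 60% = 12%.
Via Windward: 40% × 40% = 16%.
Via Juniper → Caldera → Windward: 20% × 35% × 20% × 40% = 0.56%.
Via Caldera → Windward: 42% × 20% × 40% = 3.36%.
Via Juniper → Pellion → Windward: 20% × 55% × 14% × 40% = 0.616%.
Via Pellion → Windward: 10% × 14% × 40% = 0.56%.
Total: 12% + 16% + 0.56% + 3.36% + 0.616% + 0.56% = 33.096%.
Rounded: 33.10%.

33.10%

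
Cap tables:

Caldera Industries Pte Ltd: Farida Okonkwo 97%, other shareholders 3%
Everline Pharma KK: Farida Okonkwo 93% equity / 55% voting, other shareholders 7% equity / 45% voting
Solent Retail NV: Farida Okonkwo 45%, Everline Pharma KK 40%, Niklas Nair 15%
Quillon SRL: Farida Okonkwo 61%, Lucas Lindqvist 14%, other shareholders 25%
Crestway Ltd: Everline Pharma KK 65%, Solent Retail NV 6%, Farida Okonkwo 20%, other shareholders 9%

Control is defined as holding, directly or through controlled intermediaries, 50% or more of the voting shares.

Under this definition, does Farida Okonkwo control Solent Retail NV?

Farida holds 55% of Everline, so Farida controls Everline.
Farida and Everline together hold 45% + 40% = 85% of Solent, so Farida controls Solent.

Yes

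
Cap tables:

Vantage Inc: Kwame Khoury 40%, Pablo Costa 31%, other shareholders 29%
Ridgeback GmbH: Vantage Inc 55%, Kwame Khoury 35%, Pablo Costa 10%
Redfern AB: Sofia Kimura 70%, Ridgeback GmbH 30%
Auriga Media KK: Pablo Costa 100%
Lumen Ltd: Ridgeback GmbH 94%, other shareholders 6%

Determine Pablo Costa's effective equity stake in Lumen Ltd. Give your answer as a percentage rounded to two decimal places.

25.43%

Pablo reaches Lumen along 2 paths.
Via Vantage → Ridgeback: 31% × 55% × 94% = 16.027%.
Via Ridgeback: 10% × 94% = 9.4%.
Total: 16.027% + 9.4% = 25.427%.
Rounded: 25.43%.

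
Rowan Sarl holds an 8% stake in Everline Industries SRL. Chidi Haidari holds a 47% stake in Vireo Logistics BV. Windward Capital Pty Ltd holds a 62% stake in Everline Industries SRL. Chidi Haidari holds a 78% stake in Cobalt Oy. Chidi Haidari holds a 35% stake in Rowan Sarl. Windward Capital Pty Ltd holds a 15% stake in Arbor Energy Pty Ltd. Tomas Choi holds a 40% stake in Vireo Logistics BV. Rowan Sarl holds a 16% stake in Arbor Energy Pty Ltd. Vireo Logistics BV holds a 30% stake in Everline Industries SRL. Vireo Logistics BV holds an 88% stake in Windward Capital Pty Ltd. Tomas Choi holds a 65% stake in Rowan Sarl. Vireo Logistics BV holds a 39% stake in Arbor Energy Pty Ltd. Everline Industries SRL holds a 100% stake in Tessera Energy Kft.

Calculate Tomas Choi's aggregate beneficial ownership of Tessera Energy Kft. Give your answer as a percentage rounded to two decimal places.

39.02%

Tomas reaches Tessera along 3 paths.
Via Vireo → Windward → Everline: 40% × 88% × 62% × 100% = 21.824%.
Via Vireo → Everline: 40% × 30% × 100% = 12%.
Via Rowan → Everline: 65% × 8% × 100% = 5.2%.
Total: 21.824% + 12% + 5.2% = 39.024%.
Rounded: 39.02%.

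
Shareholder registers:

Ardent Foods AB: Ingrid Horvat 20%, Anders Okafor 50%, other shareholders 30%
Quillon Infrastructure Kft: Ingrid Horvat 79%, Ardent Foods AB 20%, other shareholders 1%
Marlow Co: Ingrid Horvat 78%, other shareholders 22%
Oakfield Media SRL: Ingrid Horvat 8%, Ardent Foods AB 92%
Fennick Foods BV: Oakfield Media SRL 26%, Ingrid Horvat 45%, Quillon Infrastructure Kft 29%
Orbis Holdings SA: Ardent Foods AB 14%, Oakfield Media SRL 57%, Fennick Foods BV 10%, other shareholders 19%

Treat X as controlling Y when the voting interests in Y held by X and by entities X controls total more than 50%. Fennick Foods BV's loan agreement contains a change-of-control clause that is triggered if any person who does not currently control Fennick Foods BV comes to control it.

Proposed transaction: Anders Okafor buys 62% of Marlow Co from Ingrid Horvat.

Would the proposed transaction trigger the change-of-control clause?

No

The purchase adds only to Anders's holdings (Ingrid's stake shrinks), so Anders is the only person who could newly come to control Fennick.
Anders's largest direct stake is 50% in Ardent, which does not meet the threshold, so Anders controls no company.
Neither Anders nor any entity Anders controls holds any voting interest in Fennick.
So before the transaction, Anders does not control Fennick.
After the purchase, Anders holds 62% of Marlow directly, and Ingrid's stake falls to 16%.
Anders holds 62% of Marlow, so Anders controls Marlow.
After the transaction, neither Anders nor any entity Anders controls holds a voting interest in Fennick, so Anders still does not control it.
No new person acquires control, so the clause is not triggered.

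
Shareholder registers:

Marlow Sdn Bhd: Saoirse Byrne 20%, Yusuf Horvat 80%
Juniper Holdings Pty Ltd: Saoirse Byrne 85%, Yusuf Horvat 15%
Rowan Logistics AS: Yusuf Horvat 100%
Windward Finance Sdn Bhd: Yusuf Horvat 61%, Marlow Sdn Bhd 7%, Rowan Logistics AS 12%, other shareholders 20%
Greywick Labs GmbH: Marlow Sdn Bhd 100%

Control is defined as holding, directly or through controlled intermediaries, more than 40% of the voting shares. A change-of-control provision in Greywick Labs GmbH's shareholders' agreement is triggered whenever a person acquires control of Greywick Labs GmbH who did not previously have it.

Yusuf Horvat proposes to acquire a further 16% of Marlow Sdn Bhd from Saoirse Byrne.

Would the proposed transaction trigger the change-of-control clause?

No

The purchase adds only to Yusuf's holdings (Saoirse's stake shrinks), so Yusuf is the only person who could newly come to control Greywick.
Yusuf holds 80% of Marlow, so Yusuf controls Marlow.
Marlow holds 100% of Greywick, so Yusuf controls Greywick.
So Yusuf already controls Greywick before the transaction.
After the purchase, Yusuf's direct stake in Marlow rises to 80% + 16% = 96%, and Saoirse's stake falls to 4%.
Yusuf controlled Greywick already, so this is not a new person acquiring control; every other person's position is unchanged or reduced.
No new person acquires control, so the clause is not triggered.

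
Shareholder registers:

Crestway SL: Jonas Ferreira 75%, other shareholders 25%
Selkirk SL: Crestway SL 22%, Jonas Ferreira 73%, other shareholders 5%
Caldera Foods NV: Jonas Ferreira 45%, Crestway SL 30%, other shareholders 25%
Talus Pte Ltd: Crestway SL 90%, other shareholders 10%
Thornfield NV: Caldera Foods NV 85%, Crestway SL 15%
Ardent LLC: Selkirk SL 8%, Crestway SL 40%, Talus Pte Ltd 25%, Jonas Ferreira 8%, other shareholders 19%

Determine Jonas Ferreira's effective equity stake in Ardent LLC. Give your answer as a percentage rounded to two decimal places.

Jonas reaches Ardent along 5 paths.
Via Crestway → Selkirk: 75% × 22% × 8% = 1.32%.
Via Selkirk: 73% × 8% = 5.84%.
Via Crestway: 75% × 40% = 30%.
Via Crestway → Talus: 75% × 90% × 25% = 16.875%.
Direct stake: 8% = 8%.
Total: 1.32% + 5.84% + 30% + 16.875% + 8% = 62.035%.
Rounded: 62.04%.

62.04%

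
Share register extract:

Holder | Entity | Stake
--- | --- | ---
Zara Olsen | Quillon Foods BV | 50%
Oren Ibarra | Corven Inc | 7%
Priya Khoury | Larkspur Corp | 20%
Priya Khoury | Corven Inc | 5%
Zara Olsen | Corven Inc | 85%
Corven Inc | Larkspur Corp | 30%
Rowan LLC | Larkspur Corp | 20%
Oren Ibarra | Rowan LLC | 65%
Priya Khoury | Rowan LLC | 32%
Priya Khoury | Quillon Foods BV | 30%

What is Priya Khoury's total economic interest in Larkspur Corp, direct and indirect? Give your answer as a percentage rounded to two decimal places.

27.90%

Priya reaches Larkspur along 3 paths.
Via Rowan: 32% × 20% = 6.4%.
Via Corven: 5% × 30% = 1.5%.
Direct stake: 20% = 20%.
Total: 6.4% + 1.5% + 20% = 27.9%.
Rounded: 27.90%.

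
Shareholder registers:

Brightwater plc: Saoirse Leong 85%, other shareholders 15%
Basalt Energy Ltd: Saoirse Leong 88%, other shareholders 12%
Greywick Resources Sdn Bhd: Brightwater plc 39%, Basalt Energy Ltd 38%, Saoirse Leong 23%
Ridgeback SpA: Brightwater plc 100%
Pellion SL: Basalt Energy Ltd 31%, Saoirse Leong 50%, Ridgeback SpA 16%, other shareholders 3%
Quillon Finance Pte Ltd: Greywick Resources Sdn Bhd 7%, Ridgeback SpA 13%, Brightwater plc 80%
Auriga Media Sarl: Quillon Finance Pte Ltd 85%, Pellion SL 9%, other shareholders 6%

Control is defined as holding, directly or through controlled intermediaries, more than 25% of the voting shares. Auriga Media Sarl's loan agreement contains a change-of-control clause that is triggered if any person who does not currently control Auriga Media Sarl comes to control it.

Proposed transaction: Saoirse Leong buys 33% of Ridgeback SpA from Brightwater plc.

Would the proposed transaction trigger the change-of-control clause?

No

The purchase adds only to Saoirse's holdings (Brightwater's stake shrinks), so Saoirse is the only person who could newly come to control Auriga.
Saoirse holds 85% of Brightwater, so Saoirse controls Brightwater.
Brightwater holds 100% of Ridgeback, so Saoirse controls Ridgeback.
Saoirse holds 88% of Basalt, so Saoirse controls Basalt.
Brightwater and Basalt and Saoirse together hold 39% + 38% + 23% = 100% of Greywick, so Saoirse controls Greywick.
Greywick and Ridgeback and Brightwater together hold 7% + 13% + 80% = 100% of Quillon, so Saoirse controls Quillon.
Basalt and Saoirse and Ridgeback together hold 31% + 50% + 16% = 97% of Pellion, so Saoirse controls Pellion.
Quillon and Pellion together hold 85% + 9% = 94% of Auriga, so Saoirse controls Auriga.
So Saoirse already controls Auriga before the transaction.
After the purchase, Saoirse holds 33% of Ridgeback directly, and Brightwater's stake falls to 67%.
Saoirse controlled Auriga already, so this is not a new person acquiring control; every other person's position is unchanged or reduced.
No new person acquires control, so the clause is not triggered.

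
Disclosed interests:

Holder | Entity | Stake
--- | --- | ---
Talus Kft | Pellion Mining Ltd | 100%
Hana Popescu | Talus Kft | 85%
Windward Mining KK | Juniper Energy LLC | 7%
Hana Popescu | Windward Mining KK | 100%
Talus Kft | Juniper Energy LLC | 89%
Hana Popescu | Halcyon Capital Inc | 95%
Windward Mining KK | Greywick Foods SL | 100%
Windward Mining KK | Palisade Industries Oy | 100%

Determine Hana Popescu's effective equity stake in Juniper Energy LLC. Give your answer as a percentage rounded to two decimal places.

Hana reaches Juniper along 2 paths.
Via Talus: 85% × 89% = 75.65%.
Via Windward: 100% × 7% = 7%.
Total: 75.65% + 7% = 82.65%.

82.65%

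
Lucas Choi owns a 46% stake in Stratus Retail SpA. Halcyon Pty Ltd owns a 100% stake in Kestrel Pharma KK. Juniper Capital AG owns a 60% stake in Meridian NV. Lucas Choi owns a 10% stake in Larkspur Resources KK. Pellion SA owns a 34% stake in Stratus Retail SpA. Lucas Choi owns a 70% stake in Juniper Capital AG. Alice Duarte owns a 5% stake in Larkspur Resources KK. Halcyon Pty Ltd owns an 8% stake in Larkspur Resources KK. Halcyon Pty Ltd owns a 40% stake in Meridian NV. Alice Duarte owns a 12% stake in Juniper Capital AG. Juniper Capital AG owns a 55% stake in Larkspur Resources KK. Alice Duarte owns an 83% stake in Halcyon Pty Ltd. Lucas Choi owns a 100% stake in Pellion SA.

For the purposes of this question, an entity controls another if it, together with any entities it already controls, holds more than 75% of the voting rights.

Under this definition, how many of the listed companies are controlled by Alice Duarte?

2

Alice holds 83% of Halcyon, so Alice controls Halcyon.
Halcyon holds 100% of Kestrel, so Alice controls Kestrel.
No other company's threshold is met.
Alice controls 2 companies.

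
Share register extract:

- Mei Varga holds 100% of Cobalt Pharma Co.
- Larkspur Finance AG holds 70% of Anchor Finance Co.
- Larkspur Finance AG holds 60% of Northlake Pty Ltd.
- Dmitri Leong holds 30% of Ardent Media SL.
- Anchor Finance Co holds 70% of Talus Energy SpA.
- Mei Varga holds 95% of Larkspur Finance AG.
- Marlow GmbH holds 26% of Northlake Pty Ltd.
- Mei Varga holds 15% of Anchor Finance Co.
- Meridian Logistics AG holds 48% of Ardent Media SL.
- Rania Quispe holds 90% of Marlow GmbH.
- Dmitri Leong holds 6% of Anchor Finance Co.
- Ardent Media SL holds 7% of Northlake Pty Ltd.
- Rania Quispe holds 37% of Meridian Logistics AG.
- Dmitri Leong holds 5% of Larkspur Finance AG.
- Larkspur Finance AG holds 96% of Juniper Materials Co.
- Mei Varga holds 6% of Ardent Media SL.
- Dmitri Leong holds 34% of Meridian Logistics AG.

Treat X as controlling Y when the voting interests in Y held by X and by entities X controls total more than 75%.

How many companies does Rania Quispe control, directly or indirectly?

Rania holds 90% of Marlow, so Rania controls Marlow.
No other company's threshold is met.
Rania controls 1 company.

1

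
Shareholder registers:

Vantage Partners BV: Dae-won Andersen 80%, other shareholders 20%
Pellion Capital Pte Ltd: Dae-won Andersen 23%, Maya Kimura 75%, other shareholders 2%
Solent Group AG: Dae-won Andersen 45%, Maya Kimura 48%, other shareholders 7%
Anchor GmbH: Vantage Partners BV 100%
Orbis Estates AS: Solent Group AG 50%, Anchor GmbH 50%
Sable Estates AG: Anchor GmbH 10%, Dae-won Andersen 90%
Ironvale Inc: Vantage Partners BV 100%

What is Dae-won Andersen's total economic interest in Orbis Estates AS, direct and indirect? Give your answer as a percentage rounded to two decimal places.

Dae-won reaches Orbis along 2 paths.
Via Solent: 45% × 50% = 22.5%.
Via Vantage → Anchor: 80% × 100% × 50% = 40%.
Total: 22.5% + 40% = 62.5%.
Rounded: 62.50%.

62.50%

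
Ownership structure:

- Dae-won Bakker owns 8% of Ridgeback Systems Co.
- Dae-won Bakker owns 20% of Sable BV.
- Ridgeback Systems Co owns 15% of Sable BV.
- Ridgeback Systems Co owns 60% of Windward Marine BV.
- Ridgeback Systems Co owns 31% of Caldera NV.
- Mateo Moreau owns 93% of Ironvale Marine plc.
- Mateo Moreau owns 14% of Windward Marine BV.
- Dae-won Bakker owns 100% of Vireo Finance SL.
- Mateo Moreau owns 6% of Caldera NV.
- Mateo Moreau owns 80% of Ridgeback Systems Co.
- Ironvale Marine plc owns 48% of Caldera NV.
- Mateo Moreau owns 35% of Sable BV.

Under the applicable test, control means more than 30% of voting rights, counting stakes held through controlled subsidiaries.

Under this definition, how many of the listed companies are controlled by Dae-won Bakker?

Dae-won holds 100% of Vireo, so Dae-won controls Vireo.
No other company's threshold is met.
Dae-won controls 1 company.

1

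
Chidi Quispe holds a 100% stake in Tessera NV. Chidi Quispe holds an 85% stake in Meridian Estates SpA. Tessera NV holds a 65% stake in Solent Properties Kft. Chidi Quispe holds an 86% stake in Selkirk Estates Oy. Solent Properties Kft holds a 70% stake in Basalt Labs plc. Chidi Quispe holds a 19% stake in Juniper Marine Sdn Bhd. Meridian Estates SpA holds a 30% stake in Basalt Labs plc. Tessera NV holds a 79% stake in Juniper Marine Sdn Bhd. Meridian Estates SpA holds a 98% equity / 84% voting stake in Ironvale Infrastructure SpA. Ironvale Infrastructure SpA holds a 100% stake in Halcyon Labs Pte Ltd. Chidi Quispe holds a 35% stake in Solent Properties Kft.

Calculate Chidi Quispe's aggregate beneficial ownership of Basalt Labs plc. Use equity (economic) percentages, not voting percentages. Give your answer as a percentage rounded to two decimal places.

95.50%

Chidi reaches Basalt along 3 paths.
Via Meridian: 85% × 30% = 25.5%.
Via Tessera → Solent: 100% × 65% × 70% = 45.5%.
Via Solent: 35% × 70% = 24.5%.
Total: 25.5% + 45.5% + 24.5% = 95.5%.
Rounded: 95.50%.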